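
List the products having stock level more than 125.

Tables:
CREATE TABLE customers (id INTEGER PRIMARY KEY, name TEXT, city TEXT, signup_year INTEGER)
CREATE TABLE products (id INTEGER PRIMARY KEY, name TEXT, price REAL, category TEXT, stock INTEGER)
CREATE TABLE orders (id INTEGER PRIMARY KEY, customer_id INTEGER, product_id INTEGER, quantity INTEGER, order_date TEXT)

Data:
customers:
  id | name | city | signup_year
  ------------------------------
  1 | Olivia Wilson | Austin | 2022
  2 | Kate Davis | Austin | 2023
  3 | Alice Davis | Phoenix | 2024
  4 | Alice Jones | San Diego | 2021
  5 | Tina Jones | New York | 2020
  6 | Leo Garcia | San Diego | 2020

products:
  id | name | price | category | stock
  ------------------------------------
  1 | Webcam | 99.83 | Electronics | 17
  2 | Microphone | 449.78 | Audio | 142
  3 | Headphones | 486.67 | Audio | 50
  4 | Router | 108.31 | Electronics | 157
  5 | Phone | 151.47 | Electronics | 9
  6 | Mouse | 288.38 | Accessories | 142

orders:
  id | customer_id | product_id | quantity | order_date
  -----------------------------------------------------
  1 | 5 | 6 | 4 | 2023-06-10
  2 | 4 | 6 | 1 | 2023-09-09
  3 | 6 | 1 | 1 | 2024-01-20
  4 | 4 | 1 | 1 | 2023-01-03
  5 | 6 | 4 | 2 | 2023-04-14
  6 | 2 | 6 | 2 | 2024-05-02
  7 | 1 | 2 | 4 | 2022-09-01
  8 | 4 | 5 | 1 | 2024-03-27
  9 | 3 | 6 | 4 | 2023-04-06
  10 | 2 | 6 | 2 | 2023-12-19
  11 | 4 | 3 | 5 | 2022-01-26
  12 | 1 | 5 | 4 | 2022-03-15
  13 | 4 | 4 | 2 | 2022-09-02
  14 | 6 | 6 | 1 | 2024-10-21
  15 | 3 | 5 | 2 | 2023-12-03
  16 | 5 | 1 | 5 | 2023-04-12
SELECT name, stock FROM products WHERE stock > 125

Execution result:
name | stock
Microphone | 142
Router | 157
Mouse | 142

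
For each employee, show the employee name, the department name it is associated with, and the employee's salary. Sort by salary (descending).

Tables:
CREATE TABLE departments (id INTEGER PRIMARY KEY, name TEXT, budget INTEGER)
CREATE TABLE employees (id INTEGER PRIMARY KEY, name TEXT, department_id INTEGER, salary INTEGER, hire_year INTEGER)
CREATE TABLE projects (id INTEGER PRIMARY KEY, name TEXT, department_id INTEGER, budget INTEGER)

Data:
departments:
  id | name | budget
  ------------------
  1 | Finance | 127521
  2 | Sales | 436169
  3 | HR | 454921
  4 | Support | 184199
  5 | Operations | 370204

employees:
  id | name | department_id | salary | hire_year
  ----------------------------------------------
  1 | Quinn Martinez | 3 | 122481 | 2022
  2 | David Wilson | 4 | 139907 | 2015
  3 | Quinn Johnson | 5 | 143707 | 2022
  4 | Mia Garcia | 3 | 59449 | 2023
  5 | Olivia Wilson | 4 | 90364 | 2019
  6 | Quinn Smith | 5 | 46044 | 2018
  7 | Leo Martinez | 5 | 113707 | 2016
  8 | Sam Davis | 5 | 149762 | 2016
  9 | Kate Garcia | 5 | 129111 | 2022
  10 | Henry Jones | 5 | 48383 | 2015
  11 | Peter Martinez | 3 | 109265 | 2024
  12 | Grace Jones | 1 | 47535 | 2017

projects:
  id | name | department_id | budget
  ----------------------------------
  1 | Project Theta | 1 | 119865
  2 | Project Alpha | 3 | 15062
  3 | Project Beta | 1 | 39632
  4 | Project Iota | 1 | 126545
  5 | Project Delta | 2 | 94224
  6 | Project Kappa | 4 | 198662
SELECT c.name, p.name AS department, c.salary FROM employees c JOIN departments p ON c.department_id = p.id ORDER BY c.salary DESC

Execution result:
name | department | salary
Sam Davis | Operations | 149762
Quinn Johnson | Operations | 143707
David Wilson | Support | 139907
Kate Garcia | Operations | 129111
Quinn Martinez | HR | 122481
Leo Martinez | Operations | 113707
Peter Martinez | HR | 109265
Olivia Wilson | Support | 90364
Mia Garcia | HR | 59449
Henry Jones | Operations | 48383
Grace Jones | Finance | 47535
Quinn Smith | Operations | 46044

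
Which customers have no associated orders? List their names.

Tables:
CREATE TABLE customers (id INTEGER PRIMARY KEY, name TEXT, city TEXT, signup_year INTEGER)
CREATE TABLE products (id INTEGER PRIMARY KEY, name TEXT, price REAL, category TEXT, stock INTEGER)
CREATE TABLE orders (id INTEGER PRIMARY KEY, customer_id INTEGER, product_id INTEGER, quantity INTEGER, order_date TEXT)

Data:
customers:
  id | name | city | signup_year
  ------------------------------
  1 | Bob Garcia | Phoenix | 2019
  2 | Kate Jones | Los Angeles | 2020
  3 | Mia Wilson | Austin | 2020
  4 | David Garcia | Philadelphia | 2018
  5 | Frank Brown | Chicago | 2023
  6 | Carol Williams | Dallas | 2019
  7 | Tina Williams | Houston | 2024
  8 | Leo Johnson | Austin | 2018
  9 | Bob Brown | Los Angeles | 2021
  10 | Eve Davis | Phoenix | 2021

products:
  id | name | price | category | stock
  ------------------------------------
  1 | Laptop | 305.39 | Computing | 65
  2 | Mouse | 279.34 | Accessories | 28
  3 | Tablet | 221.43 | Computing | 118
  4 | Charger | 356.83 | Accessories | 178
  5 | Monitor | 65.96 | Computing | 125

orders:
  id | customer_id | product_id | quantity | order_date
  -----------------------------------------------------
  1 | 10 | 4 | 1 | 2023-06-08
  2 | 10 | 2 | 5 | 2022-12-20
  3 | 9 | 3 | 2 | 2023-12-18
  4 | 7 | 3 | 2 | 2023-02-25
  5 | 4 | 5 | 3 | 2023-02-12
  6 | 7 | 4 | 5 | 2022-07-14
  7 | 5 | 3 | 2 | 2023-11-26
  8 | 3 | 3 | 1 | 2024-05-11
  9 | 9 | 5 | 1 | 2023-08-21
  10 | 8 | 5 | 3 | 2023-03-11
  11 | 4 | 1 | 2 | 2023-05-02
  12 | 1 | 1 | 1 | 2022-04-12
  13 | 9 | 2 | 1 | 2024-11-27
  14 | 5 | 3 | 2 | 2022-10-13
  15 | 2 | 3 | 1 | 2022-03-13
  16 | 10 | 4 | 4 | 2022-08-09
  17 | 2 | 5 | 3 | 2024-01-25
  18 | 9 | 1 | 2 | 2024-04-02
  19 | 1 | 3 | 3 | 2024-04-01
SELECT p.name FROM customers p LEFT JOIN orders c ON c.customer_id = p.id WHERE c.id IS NULL

Execution result:
Carol Williams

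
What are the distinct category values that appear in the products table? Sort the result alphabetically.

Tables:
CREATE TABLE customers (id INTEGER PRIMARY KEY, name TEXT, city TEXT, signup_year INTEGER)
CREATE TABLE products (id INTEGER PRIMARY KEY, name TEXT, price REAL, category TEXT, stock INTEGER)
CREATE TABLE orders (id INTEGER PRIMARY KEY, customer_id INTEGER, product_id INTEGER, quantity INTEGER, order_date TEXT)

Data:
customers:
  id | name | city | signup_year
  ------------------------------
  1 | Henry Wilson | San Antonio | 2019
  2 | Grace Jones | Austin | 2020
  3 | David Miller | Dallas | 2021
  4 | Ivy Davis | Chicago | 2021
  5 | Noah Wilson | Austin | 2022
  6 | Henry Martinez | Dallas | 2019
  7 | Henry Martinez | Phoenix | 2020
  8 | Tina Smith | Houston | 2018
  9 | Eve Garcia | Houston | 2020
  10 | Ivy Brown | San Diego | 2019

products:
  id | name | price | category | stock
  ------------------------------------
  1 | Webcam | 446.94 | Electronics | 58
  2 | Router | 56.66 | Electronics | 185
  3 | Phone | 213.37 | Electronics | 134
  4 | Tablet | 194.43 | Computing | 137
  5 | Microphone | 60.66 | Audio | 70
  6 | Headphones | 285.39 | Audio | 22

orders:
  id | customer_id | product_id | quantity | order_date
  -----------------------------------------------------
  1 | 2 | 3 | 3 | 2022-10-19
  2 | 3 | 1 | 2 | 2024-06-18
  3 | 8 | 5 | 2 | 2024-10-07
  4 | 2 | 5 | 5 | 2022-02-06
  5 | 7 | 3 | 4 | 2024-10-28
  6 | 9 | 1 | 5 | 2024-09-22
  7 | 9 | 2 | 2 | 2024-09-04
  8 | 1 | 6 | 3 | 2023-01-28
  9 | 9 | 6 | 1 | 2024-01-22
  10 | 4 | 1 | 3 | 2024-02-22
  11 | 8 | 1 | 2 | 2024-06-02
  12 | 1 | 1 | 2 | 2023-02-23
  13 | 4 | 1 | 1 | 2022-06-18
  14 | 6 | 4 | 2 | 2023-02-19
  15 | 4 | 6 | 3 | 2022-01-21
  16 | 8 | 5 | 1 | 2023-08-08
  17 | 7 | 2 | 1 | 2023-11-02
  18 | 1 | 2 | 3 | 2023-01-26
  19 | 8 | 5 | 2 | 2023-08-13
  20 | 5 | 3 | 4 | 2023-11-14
SELECT DISTINCT category FROM products ORDER BY category

Execution result:
category
Audio
Computing
Electronics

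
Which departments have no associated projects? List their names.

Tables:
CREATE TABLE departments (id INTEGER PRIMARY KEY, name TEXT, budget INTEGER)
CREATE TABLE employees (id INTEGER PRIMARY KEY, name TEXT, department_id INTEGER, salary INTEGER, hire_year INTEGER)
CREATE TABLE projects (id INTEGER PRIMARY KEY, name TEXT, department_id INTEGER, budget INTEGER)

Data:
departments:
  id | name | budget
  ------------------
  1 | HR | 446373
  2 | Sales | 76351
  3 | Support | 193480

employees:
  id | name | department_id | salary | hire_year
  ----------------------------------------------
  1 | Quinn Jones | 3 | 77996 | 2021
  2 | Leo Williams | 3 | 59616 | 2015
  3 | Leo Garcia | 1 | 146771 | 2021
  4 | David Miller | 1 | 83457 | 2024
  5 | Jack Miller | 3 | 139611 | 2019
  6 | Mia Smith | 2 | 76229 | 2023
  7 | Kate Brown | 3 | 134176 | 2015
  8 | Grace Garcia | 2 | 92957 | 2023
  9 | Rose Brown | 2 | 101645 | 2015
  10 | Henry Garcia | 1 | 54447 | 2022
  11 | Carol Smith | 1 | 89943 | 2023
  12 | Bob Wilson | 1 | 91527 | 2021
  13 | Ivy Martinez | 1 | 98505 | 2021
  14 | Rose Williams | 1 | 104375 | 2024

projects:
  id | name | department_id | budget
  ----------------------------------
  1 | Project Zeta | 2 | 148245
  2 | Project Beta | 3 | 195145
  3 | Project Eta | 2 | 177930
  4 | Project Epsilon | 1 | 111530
SELECT p.name FROM departments p LEFT JOIN projects c ON c.department_id = p.id WHERE c.id IS NULL

Execution result:
(no rows)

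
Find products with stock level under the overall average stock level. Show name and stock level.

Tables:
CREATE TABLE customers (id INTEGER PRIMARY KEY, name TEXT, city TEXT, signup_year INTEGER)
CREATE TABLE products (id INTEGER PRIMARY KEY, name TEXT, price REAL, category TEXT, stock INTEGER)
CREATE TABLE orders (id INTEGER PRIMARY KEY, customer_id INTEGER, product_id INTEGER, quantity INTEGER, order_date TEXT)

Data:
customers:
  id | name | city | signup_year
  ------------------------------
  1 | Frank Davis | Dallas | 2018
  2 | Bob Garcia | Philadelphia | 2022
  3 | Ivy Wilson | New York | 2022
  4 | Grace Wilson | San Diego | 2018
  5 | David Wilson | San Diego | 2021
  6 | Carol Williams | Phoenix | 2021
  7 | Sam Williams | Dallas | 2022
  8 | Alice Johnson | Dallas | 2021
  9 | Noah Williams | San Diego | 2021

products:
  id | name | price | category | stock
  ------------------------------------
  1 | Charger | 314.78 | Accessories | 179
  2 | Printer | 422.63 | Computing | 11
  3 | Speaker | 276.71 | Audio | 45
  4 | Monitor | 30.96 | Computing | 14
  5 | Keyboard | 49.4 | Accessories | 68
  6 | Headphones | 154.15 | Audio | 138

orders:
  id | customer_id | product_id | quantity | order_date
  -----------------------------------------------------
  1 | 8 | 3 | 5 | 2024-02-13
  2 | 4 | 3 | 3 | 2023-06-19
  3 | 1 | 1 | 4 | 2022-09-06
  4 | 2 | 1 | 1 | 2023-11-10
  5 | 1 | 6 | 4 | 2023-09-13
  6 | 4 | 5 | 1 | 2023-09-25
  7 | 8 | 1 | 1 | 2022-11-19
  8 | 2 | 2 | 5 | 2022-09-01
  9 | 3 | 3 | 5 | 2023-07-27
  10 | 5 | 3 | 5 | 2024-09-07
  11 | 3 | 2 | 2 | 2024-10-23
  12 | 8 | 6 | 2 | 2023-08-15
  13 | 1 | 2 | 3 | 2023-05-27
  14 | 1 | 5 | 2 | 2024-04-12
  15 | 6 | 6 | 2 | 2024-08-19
SELECT name, stock FROM products WHERE stock < (SELECT AVG(stock) FROM products)

Execution result:
name | stock
Printer | 11
Speaker | 45
Monitor | 14
Keyboard | 68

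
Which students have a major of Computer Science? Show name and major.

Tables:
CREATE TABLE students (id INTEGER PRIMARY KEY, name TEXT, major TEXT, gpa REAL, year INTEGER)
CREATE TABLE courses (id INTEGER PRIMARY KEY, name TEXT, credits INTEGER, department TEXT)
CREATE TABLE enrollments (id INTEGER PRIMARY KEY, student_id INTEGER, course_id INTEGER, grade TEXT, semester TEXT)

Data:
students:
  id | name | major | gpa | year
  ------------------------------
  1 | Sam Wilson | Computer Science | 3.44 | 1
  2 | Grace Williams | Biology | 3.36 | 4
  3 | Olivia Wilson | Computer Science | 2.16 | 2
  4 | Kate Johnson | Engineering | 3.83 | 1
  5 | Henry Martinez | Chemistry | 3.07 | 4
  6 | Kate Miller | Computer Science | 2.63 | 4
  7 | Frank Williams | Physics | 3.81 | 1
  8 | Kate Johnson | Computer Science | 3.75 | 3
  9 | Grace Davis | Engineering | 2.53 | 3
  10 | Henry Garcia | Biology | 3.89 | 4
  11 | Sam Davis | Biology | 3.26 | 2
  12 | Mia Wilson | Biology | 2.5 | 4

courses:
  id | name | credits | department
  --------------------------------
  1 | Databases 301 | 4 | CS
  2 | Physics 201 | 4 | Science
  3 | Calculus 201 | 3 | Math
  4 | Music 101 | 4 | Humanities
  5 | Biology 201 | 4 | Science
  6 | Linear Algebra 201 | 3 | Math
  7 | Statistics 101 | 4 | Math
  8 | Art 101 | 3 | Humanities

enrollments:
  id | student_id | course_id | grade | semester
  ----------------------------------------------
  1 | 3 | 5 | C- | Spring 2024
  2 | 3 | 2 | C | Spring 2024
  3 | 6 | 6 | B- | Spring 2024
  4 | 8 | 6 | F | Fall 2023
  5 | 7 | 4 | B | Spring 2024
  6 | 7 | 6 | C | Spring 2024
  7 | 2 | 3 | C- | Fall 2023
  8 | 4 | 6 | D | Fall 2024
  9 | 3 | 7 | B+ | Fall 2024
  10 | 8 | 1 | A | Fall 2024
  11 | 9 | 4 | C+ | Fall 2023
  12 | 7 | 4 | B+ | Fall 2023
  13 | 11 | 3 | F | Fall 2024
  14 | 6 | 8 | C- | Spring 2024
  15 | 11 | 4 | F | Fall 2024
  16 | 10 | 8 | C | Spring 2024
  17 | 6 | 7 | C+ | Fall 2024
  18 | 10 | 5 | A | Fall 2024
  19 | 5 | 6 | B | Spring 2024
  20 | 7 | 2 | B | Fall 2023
SELECT name, major FROM students WHERE major = 'Computer Science'

Execution result:
name | major
Sam Wilson | Computer Science
Olivia Wilson | Computer Science
Kate Miller | Computer Science
Kate Johnson | Computer Science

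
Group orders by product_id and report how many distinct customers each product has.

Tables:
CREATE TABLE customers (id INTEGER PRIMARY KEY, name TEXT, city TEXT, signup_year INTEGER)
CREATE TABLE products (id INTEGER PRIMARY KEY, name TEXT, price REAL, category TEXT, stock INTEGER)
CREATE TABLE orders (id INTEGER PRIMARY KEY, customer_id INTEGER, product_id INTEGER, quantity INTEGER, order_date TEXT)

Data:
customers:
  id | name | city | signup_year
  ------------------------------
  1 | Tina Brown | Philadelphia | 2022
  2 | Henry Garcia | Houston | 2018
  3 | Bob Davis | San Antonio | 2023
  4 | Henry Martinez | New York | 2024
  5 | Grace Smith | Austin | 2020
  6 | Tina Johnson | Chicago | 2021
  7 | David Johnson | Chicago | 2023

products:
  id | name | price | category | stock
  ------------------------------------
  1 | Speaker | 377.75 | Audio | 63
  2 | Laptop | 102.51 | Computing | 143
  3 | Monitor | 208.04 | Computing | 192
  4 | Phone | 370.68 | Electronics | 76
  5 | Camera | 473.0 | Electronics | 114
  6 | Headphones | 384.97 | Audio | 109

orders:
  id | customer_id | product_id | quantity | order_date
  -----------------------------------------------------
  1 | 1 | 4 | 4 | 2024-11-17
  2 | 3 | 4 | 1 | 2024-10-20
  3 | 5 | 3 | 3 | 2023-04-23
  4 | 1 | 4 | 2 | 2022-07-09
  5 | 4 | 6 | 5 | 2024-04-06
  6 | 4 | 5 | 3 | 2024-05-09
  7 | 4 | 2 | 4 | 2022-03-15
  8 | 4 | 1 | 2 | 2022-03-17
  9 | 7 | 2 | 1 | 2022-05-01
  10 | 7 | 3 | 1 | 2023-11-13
SELECT product_id, COUNT(DISTINCT customer_id) AS distinct_customer_count FROM orders GROUP BY product_id

Execution result:
product_id | distinct_customer_count
1 | 1
2 | 2
3 | 2
4 | 2
5 | 1
6 | 1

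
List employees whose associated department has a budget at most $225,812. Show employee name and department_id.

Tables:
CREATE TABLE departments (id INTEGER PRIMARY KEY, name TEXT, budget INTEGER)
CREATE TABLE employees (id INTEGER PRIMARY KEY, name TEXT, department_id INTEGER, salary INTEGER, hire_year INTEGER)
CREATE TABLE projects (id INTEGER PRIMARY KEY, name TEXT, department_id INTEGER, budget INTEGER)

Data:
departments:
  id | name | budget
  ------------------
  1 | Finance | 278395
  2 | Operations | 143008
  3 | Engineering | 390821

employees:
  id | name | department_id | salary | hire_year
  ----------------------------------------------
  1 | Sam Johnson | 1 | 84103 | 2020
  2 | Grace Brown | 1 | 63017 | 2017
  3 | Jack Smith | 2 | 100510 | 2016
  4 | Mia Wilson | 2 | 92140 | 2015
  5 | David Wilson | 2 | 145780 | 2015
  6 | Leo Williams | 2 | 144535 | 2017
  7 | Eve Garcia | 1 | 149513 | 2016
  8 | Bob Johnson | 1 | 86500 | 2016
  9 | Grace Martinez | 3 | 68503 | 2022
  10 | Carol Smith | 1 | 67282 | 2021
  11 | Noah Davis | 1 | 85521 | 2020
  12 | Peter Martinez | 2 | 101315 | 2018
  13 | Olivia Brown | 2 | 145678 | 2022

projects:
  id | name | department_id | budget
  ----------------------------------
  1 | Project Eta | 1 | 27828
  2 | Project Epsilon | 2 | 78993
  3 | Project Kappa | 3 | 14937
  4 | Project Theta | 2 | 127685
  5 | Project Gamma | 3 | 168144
SELECT name, department_id FROM employees WHERE department_id IN (SELECT id FROM departments WHERE budget <= 225812)

Execution result:
name | department_id
Jack Smith | 2
Mia Wilson | 2
David Wilson | 2
Leo Williams | 2
Peter Martinez | 2
Olivia Brown | 2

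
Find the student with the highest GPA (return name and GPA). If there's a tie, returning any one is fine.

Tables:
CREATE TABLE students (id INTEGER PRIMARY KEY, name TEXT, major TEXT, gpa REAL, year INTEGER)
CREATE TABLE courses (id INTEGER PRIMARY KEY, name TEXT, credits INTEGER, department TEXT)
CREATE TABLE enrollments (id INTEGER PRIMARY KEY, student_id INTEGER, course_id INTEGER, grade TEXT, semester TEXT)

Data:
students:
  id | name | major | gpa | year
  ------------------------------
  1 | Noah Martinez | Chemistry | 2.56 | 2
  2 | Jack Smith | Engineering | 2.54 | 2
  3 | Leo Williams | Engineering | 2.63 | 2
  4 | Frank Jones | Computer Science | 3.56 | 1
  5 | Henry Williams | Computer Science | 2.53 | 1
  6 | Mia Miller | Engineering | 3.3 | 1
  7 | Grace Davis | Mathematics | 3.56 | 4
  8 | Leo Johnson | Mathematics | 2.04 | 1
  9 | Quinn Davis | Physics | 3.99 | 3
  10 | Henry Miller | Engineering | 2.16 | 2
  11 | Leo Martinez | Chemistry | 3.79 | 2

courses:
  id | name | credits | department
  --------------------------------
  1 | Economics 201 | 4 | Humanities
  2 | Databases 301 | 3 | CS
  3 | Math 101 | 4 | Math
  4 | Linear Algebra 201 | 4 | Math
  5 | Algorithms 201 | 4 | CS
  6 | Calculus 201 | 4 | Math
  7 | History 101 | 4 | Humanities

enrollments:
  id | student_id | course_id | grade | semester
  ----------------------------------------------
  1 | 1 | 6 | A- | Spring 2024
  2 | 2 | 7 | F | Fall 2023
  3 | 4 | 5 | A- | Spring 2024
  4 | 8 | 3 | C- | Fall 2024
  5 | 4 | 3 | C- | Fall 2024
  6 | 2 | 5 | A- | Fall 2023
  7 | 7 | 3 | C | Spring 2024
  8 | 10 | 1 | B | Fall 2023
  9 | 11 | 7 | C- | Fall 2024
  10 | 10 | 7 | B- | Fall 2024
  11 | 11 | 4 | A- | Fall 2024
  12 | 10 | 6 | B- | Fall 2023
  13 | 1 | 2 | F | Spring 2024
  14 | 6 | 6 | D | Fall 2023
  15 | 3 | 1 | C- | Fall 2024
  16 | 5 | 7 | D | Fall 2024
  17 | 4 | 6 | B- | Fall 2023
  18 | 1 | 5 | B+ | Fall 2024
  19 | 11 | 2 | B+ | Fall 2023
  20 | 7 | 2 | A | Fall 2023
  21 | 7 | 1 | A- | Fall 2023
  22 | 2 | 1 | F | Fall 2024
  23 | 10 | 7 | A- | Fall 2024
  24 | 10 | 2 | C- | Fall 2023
SELECT name, gpa FROM students ORDER BY gpa DESC LIMIT 1

Execution result:
name | gpa
Quinn Davis | 3.99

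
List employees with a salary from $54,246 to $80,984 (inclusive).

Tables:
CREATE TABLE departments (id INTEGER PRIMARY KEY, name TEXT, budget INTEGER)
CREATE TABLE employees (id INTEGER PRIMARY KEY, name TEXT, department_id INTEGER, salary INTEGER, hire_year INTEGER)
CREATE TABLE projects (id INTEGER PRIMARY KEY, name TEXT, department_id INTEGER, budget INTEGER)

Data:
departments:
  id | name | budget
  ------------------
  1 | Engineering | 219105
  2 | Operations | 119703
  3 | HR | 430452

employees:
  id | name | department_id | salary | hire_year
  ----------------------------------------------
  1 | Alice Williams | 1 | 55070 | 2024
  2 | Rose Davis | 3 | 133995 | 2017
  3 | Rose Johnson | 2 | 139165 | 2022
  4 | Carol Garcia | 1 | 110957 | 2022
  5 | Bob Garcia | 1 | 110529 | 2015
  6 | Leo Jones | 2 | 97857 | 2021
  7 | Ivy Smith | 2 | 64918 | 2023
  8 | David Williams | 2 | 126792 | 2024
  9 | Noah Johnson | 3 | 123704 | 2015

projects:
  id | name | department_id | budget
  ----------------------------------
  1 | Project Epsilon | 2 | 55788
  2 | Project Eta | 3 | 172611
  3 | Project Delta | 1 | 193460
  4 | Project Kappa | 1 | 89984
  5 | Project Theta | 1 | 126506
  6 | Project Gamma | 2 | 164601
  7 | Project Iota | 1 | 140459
SELECT name, salary FROM employees WHERE salary BETWEEN 54246 AND 80984

Execution result:
name | salary
Alice Williams | 55070
Ivy Smith | 64918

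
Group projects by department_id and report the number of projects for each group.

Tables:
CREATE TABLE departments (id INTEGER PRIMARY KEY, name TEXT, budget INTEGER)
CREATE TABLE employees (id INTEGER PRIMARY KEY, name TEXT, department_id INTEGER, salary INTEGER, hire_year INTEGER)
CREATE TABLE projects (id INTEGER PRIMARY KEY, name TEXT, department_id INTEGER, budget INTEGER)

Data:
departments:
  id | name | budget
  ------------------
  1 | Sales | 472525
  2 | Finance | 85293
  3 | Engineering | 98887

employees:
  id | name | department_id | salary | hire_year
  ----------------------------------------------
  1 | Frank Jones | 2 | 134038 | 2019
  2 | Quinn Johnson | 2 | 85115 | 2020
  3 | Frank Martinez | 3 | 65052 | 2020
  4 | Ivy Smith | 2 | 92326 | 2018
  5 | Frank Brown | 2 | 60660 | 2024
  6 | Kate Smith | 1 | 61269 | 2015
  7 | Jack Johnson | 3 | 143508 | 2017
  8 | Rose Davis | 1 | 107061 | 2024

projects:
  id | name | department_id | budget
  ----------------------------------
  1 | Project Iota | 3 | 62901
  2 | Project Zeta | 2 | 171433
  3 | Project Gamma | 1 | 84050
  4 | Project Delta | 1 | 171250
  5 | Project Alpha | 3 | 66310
SELECT department_id, COUNT(*) AS n FROM projects GROUP BY department_id

Execution result:
department_id | n
1 | 2
2 | 1
3 | 2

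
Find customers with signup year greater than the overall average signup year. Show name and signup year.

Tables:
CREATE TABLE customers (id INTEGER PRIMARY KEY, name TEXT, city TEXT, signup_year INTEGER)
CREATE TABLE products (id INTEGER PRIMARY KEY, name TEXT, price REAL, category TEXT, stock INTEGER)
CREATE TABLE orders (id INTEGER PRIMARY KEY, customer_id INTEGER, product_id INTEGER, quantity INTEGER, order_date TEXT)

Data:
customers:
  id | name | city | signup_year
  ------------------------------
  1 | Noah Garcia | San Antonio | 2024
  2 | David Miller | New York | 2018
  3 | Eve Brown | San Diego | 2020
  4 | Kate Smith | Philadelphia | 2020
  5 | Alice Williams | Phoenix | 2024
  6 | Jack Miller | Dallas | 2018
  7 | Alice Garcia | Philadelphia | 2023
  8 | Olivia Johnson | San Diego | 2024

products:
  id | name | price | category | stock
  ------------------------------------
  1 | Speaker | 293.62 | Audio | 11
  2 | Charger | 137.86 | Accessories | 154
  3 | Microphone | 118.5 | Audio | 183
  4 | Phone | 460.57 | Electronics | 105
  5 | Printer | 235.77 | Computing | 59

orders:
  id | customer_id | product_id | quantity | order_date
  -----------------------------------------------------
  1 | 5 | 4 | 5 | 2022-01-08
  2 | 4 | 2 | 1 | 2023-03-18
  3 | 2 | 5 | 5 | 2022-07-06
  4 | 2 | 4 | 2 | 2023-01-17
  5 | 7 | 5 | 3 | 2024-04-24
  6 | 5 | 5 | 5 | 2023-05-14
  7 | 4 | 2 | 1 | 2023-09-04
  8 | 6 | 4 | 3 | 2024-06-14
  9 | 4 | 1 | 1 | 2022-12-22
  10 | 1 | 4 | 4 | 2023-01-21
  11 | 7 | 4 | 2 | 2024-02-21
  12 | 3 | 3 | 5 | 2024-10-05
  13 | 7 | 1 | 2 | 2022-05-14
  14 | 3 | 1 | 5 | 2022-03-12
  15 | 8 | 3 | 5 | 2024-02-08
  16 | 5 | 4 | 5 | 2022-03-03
SELECT name, signup_year FROM customers WHERE signup_year > (SELECT AVG(signup_year) FROM customers)

Execution result:
name | signup_year
Noah Garcia | 2024
Alice Williams | 2024
Alice Garcia | 2023
Olivia Johnson | 2024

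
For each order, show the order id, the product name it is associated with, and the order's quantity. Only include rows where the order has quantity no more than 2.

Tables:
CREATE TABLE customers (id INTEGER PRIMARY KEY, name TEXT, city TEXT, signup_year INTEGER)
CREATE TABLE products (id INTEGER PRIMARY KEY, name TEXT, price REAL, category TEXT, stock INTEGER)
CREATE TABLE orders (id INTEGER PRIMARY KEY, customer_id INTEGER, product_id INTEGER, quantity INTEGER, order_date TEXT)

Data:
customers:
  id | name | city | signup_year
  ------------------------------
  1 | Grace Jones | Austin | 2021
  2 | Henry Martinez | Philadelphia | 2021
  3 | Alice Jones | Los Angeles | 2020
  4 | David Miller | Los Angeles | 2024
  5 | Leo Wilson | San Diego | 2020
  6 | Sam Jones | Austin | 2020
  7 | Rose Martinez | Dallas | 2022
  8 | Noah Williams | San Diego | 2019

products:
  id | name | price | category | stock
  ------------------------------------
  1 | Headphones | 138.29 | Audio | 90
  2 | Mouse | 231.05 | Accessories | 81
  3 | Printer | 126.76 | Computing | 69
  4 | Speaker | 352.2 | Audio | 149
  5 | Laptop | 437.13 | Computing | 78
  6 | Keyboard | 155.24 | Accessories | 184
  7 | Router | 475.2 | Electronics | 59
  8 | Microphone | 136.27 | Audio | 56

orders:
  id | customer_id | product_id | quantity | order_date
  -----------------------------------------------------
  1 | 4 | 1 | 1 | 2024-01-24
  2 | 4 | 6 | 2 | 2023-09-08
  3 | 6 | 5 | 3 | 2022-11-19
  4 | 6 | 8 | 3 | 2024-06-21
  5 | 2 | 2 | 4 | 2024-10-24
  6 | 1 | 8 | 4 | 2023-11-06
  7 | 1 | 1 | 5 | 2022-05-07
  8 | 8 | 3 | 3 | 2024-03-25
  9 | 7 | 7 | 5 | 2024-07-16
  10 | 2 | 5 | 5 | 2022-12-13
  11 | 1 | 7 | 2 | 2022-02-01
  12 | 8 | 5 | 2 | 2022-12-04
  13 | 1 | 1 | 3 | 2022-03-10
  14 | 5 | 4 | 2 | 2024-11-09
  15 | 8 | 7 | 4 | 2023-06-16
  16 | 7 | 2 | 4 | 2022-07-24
SELECT c.id, p.name AS product, c.quantity FROM orders c JOIN products p ON c.product_id = p.id WHERE c.quantity <= 2

Execution result:
id | product | quantity
1 | Headphones | 1
2 | Keyboard | 2
11 | Router | 2
12 | Laptop | 2
14 | Speaker | 2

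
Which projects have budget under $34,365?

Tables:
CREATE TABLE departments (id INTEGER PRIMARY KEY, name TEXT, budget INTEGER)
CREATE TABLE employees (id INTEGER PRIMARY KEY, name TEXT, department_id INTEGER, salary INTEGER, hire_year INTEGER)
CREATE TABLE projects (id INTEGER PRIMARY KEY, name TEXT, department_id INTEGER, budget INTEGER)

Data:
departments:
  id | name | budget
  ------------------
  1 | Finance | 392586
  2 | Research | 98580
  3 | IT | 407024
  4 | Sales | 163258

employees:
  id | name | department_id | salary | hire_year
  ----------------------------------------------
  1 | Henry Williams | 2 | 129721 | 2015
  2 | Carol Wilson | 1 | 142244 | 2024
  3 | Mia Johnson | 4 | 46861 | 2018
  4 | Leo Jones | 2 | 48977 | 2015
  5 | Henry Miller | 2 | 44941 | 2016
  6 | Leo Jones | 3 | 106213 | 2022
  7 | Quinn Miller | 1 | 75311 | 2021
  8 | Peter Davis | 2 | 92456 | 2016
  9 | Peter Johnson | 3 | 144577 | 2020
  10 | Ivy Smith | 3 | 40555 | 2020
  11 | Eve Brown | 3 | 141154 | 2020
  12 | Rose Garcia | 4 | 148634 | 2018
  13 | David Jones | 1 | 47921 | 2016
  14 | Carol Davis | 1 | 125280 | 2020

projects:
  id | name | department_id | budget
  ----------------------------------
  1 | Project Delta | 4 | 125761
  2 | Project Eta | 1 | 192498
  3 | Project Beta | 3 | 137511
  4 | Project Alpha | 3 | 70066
SELECT name, budget FROM projects WHERE budget < 34365

Execution result:
(no rows)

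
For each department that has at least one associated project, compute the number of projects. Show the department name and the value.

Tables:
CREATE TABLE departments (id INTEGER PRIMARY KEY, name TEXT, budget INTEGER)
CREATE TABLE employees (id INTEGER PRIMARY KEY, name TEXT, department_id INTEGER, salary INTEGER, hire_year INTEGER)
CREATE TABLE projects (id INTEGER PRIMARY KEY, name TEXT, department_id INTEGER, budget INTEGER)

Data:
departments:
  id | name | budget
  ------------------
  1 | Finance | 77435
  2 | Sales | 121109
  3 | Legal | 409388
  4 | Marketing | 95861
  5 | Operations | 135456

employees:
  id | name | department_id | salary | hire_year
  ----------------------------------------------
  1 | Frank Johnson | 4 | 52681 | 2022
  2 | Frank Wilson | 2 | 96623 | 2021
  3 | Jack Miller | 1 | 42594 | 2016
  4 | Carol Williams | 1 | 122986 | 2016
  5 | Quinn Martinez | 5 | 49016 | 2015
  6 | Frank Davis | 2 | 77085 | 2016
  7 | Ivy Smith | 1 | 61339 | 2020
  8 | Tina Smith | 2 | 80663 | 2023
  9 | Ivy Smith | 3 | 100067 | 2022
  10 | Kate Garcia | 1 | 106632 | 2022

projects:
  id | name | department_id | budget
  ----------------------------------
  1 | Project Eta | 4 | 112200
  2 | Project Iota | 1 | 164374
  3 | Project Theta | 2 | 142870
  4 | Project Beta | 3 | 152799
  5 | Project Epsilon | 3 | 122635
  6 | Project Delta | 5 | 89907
SELECT p.name, COUNT(*) AS n FROM projects c JOIN departments p ON c.department_id = p.id GROUP BY p.id, p.name

Execution result:
name | n
Finance | 1
Sales | 1
Legal | 2
Marketing | 1
Operations | 1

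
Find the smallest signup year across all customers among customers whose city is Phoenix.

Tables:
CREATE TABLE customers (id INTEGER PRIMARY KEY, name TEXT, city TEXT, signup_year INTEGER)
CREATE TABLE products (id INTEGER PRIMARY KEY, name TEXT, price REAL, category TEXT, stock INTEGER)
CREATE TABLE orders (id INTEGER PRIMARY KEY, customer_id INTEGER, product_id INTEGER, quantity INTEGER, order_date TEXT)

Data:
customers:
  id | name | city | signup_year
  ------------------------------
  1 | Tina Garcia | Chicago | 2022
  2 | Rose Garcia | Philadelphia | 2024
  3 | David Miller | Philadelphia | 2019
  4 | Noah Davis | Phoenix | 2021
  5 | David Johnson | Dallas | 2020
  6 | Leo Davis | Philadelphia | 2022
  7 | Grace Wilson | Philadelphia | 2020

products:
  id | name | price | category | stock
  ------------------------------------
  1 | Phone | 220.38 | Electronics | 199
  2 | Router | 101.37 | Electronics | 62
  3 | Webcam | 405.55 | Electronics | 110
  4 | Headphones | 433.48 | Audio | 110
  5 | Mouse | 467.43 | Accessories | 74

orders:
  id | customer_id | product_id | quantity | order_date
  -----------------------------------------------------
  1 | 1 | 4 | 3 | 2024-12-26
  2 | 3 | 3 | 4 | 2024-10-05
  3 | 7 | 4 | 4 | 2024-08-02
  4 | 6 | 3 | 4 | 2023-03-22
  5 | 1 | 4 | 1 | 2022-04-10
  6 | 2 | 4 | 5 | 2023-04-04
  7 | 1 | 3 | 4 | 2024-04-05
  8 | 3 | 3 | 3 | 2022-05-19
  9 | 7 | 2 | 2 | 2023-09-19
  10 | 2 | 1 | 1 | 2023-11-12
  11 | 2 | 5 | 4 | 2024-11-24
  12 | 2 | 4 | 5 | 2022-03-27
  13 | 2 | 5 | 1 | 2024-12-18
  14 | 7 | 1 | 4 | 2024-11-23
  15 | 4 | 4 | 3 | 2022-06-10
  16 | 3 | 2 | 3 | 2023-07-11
SELECT MIN(signup_year) FROM customers WHERE city = 'Phoenix'

Execution result:
2021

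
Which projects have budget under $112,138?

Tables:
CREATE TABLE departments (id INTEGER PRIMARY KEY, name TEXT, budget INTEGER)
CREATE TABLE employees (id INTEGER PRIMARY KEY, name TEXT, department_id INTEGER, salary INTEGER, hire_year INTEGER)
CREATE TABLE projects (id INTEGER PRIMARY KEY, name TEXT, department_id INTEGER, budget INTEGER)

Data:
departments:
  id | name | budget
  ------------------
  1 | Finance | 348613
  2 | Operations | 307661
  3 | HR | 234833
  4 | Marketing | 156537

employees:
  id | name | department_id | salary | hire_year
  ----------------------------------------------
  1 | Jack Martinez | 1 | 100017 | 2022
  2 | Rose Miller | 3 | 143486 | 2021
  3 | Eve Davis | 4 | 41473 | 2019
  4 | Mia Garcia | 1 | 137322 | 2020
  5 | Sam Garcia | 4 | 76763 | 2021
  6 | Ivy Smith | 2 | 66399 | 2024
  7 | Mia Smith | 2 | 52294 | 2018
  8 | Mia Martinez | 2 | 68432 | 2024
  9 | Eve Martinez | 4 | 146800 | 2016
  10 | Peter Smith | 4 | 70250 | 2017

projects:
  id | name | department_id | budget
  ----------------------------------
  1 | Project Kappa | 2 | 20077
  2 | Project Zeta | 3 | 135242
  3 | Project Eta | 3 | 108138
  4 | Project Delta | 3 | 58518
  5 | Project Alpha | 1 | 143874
SELECT name, budget FROM projects WHERE budget < 112138

Execution result:
name | budget
Project Kappa | 20077
Project Eta | 108138
Project Delta | 58518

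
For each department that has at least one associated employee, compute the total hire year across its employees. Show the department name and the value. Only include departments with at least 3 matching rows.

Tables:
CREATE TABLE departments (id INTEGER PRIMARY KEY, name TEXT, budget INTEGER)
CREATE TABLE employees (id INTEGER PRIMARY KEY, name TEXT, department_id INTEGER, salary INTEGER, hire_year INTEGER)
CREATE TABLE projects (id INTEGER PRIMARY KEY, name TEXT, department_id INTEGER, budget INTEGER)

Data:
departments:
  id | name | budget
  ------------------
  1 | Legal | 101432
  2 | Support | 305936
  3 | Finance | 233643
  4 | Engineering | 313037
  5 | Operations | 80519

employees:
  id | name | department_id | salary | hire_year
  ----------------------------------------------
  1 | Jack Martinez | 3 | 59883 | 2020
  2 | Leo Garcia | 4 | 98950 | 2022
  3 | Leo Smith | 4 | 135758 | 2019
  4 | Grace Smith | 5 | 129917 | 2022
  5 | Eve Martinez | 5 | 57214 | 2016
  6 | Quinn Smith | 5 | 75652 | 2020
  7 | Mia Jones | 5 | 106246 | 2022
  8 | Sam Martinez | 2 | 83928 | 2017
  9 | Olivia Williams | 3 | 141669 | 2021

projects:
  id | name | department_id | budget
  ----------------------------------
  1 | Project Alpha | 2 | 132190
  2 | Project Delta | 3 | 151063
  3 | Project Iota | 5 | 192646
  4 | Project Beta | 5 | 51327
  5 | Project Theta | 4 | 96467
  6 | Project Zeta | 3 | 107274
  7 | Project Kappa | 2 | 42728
SELECT p.name, SUM(c.hire_year) AS sum_hire_year FROM employees c JOIN departments p ON c.department_id = p.id GROUP BY p.id, p.name HAVING COUNT(*) >= 3

Execution result:
name | sum_hire_year
Operations | 8080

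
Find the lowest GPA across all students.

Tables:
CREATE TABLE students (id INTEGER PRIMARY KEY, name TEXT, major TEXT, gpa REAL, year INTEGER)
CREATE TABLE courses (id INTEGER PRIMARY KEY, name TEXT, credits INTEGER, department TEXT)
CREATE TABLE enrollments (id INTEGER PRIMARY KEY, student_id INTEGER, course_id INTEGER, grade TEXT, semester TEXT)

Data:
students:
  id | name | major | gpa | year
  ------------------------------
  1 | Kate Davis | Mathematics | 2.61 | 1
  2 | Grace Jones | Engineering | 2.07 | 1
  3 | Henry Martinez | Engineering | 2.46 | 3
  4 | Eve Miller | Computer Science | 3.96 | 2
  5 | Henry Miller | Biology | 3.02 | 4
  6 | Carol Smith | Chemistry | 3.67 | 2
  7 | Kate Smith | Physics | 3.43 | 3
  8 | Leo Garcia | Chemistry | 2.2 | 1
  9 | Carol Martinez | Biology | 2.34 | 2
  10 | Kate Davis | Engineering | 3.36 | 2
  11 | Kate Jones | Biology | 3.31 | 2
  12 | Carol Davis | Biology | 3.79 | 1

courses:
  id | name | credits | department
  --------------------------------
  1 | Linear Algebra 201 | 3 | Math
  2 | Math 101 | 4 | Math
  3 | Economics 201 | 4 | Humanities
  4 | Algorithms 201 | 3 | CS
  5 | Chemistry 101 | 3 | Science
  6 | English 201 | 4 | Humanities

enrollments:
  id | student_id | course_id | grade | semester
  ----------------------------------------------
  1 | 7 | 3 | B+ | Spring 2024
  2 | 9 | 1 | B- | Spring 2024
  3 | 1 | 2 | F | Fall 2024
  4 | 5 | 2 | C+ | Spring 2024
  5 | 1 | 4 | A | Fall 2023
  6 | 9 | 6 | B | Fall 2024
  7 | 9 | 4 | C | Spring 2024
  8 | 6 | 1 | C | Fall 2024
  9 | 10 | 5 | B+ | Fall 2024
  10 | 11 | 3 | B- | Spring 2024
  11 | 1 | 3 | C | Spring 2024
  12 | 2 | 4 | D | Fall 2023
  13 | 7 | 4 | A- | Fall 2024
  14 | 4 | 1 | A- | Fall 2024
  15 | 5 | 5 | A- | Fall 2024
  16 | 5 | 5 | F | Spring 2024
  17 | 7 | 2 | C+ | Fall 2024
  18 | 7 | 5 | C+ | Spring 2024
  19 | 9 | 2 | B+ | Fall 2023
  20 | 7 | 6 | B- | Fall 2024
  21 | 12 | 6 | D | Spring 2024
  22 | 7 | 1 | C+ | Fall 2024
SELECT MIN(gpa) FROM students

Execution result:
2.07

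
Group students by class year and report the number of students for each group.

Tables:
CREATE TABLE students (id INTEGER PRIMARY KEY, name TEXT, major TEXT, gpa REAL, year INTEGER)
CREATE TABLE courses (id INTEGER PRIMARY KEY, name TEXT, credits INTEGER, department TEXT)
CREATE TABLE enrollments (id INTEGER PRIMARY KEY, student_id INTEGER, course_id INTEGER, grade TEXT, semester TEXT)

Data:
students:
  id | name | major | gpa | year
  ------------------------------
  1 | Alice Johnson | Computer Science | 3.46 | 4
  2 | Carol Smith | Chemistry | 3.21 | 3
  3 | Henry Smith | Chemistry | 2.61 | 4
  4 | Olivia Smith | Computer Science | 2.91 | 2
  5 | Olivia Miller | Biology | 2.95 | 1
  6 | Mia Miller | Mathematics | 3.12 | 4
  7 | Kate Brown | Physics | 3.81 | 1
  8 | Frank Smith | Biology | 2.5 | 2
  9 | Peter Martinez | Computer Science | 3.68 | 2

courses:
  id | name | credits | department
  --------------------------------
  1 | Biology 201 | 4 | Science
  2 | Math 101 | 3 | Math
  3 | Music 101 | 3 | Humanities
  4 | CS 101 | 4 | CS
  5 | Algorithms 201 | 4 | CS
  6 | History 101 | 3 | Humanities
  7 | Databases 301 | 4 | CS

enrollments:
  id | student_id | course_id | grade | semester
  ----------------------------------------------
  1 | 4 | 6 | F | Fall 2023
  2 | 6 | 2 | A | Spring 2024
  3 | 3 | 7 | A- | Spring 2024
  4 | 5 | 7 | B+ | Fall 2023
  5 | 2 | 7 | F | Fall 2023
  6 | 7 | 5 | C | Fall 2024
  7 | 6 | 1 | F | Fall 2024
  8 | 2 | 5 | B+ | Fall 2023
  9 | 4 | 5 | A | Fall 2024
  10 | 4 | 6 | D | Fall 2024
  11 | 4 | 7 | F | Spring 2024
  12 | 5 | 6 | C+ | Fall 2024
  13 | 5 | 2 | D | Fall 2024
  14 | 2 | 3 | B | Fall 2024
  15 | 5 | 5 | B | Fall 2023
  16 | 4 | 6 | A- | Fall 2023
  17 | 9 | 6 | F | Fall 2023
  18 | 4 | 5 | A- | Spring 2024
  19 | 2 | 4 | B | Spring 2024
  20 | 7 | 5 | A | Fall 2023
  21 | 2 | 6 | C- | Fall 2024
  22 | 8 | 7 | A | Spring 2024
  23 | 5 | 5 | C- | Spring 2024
SELECT year, COUNT(*) AS n FROM students GROUP BY year

Execution result:
year | n
1 | 2
2 | 3
3 | 1
4 | 3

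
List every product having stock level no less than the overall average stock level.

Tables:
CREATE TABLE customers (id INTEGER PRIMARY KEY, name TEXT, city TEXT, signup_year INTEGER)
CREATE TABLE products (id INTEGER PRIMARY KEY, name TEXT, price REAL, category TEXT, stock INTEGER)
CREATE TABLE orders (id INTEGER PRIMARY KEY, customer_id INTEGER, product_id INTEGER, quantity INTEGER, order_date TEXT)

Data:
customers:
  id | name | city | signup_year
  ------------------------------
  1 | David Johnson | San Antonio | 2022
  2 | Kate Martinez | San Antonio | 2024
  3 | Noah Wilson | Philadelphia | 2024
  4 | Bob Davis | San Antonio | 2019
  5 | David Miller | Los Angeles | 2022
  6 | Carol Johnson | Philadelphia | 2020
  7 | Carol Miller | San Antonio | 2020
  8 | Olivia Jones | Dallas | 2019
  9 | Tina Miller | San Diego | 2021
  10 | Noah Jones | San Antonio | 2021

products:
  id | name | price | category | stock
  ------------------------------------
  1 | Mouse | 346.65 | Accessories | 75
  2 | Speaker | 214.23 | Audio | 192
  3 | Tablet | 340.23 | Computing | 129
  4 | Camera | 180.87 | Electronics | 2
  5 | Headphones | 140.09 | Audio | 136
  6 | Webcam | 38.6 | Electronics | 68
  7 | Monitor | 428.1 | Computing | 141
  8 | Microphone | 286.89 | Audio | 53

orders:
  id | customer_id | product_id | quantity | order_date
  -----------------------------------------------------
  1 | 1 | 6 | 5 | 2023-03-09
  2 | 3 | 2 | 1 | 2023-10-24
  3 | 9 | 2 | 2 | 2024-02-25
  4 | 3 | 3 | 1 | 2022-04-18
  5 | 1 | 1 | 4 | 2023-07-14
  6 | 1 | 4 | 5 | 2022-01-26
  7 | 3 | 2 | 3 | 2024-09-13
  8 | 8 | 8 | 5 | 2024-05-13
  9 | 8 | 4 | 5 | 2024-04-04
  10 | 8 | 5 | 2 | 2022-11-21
SELECT name, stock FROM products WHERE stock >= (SELECT AVG(stock) FROM products)

Execution result:
name | stock
Speaker | 192
Tablet | 129
Headphones | 136
Monitor | 141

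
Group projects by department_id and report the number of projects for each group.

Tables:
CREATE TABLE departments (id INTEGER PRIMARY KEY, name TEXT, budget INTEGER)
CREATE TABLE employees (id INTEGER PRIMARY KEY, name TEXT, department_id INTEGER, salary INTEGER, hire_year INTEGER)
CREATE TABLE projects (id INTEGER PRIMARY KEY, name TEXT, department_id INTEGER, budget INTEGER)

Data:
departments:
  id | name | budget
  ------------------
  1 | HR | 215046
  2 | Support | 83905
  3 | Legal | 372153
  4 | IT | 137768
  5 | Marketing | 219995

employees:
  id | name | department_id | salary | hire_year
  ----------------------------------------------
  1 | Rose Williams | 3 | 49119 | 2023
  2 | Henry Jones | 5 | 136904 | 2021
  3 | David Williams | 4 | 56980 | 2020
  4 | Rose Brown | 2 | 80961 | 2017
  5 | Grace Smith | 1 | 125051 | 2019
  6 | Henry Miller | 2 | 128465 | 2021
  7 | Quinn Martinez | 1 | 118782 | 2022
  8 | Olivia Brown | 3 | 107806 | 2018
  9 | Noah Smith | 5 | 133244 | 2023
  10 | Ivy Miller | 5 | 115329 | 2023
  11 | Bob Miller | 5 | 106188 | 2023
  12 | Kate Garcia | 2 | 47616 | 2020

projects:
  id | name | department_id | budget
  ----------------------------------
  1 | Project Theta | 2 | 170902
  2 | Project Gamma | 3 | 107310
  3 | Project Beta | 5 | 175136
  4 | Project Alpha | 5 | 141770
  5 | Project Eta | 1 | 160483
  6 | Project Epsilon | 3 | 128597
SELECT department_id, COUNT(*) AS n FROM projects GROUP BY department_id

Execution result:
department_id | n
1 | 1
2 | 1
3 | 2
5 | 2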